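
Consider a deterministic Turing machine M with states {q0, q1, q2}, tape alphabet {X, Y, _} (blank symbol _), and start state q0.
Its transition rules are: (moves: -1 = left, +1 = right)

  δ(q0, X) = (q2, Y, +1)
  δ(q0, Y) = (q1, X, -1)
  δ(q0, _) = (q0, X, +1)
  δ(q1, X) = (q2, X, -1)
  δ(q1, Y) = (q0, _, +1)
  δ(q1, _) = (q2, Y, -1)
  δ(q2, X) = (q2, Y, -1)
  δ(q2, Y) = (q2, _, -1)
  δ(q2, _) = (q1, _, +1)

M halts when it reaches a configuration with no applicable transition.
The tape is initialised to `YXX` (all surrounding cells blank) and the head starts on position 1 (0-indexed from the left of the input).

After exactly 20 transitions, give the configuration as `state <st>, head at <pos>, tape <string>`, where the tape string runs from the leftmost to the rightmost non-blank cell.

state=q0 head=1 tape=_Y[X]X   (q0,X)→(q2,Y,+1)
state=q2 head=2 tape=_YY[X]   (q2,X)→(q2,Y,-1)
state=q2 head=1 tape=_Y[Y]Y   (q2,Y)→(q2,_,-1)
state=q2 head=0 tape=_[Y]_Y   (q2,Y)→(q2,_,-1)
state=q2 head=-1 tape=[_]__Y   (q2,_)→(q1,_,+1)
state=q1 head=0 tape=_[_]_Y   (q1,_)→(q2,Y,-1)
state=q2 head=-1 tape=[_]Y_Y   (q2,_)→(q1,_,+1)
state=q1 head=0 tape=_[Y]_Y   (q1,Y)→(q0,_,+1)
state=q0 head=1 tape=__[_]Y   (q0,_)→(q0,X,+1)
state=q0 head=2 tape=__X[Y]   (q0,Y)→(q1,X,-1)
state=q1 head=1 tape=__[X]X   (q1,X)→(q2,X,-1)
state=q2 head=0 tape=_[_]XX   (q2,_)→(q1,_,+1)
state=q1 head=1 tape=__[X]X   (q1,X)→(q2,X,-1)
state=q2 head=0 tape=_[_]XX   (q2,_)→(q1,_,+1)
state=q1 head=1 tape=__[X]X   (q1,X)→(q2,X,-1)
state=q2 head=0 tape=_[_]XX   (q2,_)→(q1,_,+1)
state=q1 head=1 tape=__[X]X   (q1,X)→(q2,X,-1)
state=q2 head=0 tape=_[_]XX   (q2,_)→(q1,_,+1)
state=q1 head=1 tape=__[X]X   (q1,X)→(q2,X,-1)
state=q2 head=0 tape=_[_]XX   (q2,_)→(q1,_,+1)
state=q1 head=1 tape=__[X]X
After 20 steps: state q1, head at 1, tape XX.

state q1, head at 1, tape XX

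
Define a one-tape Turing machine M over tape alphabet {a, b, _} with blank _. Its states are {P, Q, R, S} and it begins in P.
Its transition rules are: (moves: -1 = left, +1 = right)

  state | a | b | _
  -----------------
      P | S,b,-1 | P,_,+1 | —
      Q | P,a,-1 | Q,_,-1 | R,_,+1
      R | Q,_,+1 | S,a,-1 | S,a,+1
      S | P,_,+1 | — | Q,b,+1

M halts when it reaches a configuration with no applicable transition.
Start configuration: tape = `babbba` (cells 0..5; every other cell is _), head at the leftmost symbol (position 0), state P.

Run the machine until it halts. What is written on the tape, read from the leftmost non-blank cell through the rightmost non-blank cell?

P | _[b]abbba   read b → write _, move +1, go to P
P | __[a]bbba   read a → write b, move -1, go to S
S | _[_]bbbba   read _ → write b, move +1, go to Q
Q | _b[b]bbba   read b → write _, move -1, go to Q
Q | _[b]_bbba   read b → write _, move -1, go to Q
Q | [_]__bbba   read _ → write _, move +1, go to R
R | _[_]_bbba   read _ → write a, move +1, go to S
S | _a[_]bbba   read _ → write b, move +1, go to Q
Q | _ab[b]bba   read b → write _, move -1, go to Q
Q | _a[b]_bba   read b → write _, move -1, go to Q
Q | _[a]__bba   read a → write a, move -1, go to P
P | [_]a__bba
The non-blank tape span at halt is a__bba.

a__bba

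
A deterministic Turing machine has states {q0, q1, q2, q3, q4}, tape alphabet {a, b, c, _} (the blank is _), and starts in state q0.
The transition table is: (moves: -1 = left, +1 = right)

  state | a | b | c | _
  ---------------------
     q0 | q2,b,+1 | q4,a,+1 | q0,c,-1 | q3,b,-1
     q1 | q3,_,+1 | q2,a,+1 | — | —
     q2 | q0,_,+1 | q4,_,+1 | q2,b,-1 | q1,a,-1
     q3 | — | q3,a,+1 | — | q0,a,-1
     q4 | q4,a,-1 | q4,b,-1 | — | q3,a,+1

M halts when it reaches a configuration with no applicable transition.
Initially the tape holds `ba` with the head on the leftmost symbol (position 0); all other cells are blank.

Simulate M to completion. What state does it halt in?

q0 | _[b]a   read b → write a, move +1, go to q4
q4 | _a[a]   read a → write a, move -1, go to q4
q4 | _[a]a   read a → write a, move -1, go to q4
q4 | [_]aa   read _ → write a, move +1, go to q3
q3 | a[a]a
No transition is defined for (q3, a); M halts in state q3.

q3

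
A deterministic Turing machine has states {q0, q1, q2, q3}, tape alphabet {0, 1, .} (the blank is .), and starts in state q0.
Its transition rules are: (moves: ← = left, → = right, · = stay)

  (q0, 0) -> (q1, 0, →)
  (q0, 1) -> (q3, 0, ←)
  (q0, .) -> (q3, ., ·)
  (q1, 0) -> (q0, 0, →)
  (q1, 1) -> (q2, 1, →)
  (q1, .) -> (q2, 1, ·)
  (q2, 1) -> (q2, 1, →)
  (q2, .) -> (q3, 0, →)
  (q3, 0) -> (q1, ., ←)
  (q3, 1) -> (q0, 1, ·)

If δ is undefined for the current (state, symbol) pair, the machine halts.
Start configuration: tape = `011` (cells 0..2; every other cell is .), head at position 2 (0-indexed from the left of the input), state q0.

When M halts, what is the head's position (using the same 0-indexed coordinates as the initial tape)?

1

state=q0 head=2 tape=.01[1]   (q0,1)→(q3,0,←)
state=q3 head=1 tape=.0[1]0   (q3,1)→(q0,1,·)
state=q0 head=1 tape=.0[1]0   (q0,1)→(q3,0,←)
state=q3 head=0 tape=.[0]00   (q3,0)→(q1,.,←)
state=q1 head=-1 tape=[.].00   (q1,.)→(q2,1,·)
state=q2 head=-1 tape=[1].00   (q2,1)→(q2,1,→)
state=q2 head=0 tape=1[.]00   (q2,.)→(q3,0,→)
state=q3 head=1 tape=10[0]0   (q3,0)→(q1,.,←)
state=q1 head=0 tape=1[0].0   (q1,0)→(q0,0,→)
state=q0 head=1 tape=10[.]0   (q0,.)→(q3,.,·)
state=q3 head=1 tape=10[.]0
At halt the head is at cell 1.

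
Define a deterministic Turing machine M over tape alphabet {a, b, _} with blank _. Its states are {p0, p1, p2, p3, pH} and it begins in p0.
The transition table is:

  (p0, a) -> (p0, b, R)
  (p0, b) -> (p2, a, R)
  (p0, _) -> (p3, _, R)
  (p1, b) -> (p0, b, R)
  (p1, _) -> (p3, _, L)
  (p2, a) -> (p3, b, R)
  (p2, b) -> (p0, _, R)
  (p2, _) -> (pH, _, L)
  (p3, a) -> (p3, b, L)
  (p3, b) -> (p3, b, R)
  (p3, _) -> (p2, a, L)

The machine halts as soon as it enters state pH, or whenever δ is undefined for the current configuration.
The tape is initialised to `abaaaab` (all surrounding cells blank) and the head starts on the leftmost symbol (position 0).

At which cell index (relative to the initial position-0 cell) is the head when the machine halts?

p0 | [a]baaaab___   read a → write b, move R, go to p0
p0 | b[b]aaaab___   read b → write a, move R, go to p2
p2 | ba[a]aaab___   read a → write b, move R, go to p3
p3 | bab[a]aab___   read a → write b, move L, go to p3
p3 | ba[b]baab___   read b → write b, move R, go to p3
p3 | bab[b]aab___   read b → write b, move R, go to p3
p3 | babb[a]ab___   read a → write b, move L, go to p3
p3 | bab[b]bab___   read b → write b, move R, go to p3
p3 | babb[b]ab___   read b → write b, move R, go to p3
p3 | babbb[a]b___   read a → write b, move L, go to p3
p3 | babb[b]bb___   read b → write b, move R, go to p3
p3 | babbb[b]b___   read b → write b, move R, go to p3
p3 | babbbb[b]___   read b → write b, move R, go to p3
p3 | babbbbb[_]__   read _ → write a, move L, go to p2
p2 | babbbb[b]a__   read b → write _, move R, go to p0
p0 | babbbb_[a]__   read a → write b, move R, go to p0
p0 | babbbb_b[_]_   read _ → write _, move R, go to p3
p3 | babbbb_b_[_]   read _ → write a, move L, go to p2
p2 | babbbb_b[_]a   read _ → write _, move L, go to pH
pH | babbbb_[b]_a
At halt the head is at cell 7.

7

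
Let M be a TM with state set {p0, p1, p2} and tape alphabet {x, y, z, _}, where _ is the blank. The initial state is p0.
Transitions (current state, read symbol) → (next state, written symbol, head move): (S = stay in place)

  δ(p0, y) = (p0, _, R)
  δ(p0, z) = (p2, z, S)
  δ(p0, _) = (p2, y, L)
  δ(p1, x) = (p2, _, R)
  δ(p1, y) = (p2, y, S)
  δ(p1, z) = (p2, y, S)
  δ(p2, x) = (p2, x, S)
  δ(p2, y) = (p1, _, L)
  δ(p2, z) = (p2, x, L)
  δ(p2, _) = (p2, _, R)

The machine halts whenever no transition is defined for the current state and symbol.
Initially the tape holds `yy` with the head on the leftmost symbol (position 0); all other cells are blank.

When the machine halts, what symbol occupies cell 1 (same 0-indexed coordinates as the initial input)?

_

state=p0 head=0 tape=[y]y_   (p0,y)→(p0,_,R)
state=p0 head=1 tape=_[y]_   (p0,y)→(p0,_,R)
state=p0 head=2 tape=__[_]   (p0,_)→(p2,y,L)
state=p2 head=1 tape=_[_]y   (p2,_)→(p2,_,R)
state=p2 head=2 tape=__[y]   (p2,y)→(p1,_,L)
state=p1 head=1 tape=_[_]_
Cell 1 holds _ when M halts.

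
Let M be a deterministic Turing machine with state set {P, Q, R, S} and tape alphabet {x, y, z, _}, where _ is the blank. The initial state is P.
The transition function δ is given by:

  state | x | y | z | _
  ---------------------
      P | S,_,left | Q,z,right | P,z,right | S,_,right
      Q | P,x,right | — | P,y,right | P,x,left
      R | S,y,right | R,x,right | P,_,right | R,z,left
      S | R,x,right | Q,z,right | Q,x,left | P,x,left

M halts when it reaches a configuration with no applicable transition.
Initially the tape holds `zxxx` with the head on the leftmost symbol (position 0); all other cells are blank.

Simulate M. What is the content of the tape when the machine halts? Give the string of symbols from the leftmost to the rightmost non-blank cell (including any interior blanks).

P | __[z]xxx   read z → write z, move right, go to P
P | __z[x]xx   read x → write _, move left, go to S
S | __[z]_xx   read z → write x, move left, go to Q
Q | _[_]x_xx   read _ → write x, move left, go to P
P | [_]xx_xx   read _ → write _, move right, go to S
S | _[x]x_xx   read x → write x, move right, go to R
R | _x[x]_xx   read x → write y, move right, go to S
S | _xy[_]xx   read _ → write x, move left, go to P
P | _x[y]xxx   read y → write z, move right, go to Q
Q | _xz[x]xx   read x → write x, move right, go to P
P | _xzx[x]x   read x → write _, move left, go to S
S | _xz[x]_x   read x → write x, move right, go to R
R | _xzx[_]x   read _ → write z, move left, go to R
R | _xz[x]zx   read x → write y, move right, go to S
S | _xzy[z]x   read z → write x, move left, go to Q
Q | _xz[y]xx
The non-blank tape span at halt is xzyxx.

xzyxx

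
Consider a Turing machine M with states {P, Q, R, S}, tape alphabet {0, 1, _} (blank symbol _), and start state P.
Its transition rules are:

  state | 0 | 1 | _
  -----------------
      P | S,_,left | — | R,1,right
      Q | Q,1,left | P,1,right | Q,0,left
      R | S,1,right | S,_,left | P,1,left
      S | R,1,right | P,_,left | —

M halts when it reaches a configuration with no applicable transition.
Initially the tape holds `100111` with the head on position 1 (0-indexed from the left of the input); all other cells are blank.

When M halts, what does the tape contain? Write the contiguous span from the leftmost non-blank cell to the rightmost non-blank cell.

state=P head=1 tape=_1[0]0111   (P,0)→(S,_,left)
state=S head=0 tape=_[1]_0111   (S,1)→(P,_,left)
state=P head=-1 tape=[_]__0111   (P,_)→(R,1,right)
state=R head=0 tape=1[_]_0111   (R,_)→(P,1,left)
state=P head=-1 tape=[1]1_0111
The non-blank tape span at halt is 11_0111.

11_0111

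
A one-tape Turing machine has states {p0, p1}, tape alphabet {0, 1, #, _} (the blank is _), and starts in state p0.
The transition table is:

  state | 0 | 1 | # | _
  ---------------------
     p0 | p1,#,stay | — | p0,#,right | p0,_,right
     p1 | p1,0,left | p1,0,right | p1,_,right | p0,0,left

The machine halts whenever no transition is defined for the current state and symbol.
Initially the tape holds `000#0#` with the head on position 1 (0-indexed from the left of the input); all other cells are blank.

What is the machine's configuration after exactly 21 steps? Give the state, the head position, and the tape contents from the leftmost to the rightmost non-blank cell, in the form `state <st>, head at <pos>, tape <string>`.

state p1, head at 1, tape 00#0#

state=p0 head=1 tape=_0[0]0#0#   (p0,0)→(p1,#,stay)
state=p1 head=1 tape=_0[#]0#0#   (p1,#)→(p1,_,right)
state=p1 head=2 tape=_0_[0]#0#   (p1,0)→(p1,0,left)
state=p1 head=1 tape=_0[_]0#0#   (p1,_)→(p0,0,left)
state=p0 head=0 tape=_[0]00#0#   (p0,0)→(p1,#,stay)
state=p1 head=0 tape=_[#]00#0#   (p1,#)→(p1,_,right)
state=p1 head=1 tape=__[0]0#0#   (p1,0)→(p1,0,left)
state=p1 head=0 tape=_[_]00#0#   (p1,_)→(p0,0,left)
state=p0 head=-1 tape=[_]000#0#   (p0,_)→(p0,_,right)
state=p0 head=0 tape=_[0]00#0#   (p0,0)→(p1,#,stay)
state=p1 head=0 tape=_[#]00#0#   (p1,#)→(p1,_,right)
state=p1 head=1 tape=__[0]0#0#   (p1,0)→(p1,0,left)
state=p1 head=0 tape=_[_]00#0#   (p1,_)→(p0,0,left)
state=p0 head=-1 tape=[_]000#0#   (p0,_)→(p0,_,right)
state=p0 head=0 tape=_[0]00#0#   (p0,0)→(p1,#,stay)
state=p1 head=0 tape=_[#]00#0#   (p1,#)→(p1,_,right)
state=p1 head=1 tape=__[0]0#0#   (p1,0)→(p1,0,left)
state=p1 head=0 tape=_[_]00#0#   (p1,_)→(p0,0,left)
state=p0 head=-1 tape=[_]000#0#   (p0,_)→(p0,_,right)
state=p0 head=0 tape=_[0]00#0#   (p0,0)→(p1,#,stay)
state=p1 head=0 tape=_[#]00#0#   (p1,#)→(p1,_,right)
state=p1 head=1 tape=__[0]0#0#
After 21 steps: state p1, head at 1, tape 00#0#.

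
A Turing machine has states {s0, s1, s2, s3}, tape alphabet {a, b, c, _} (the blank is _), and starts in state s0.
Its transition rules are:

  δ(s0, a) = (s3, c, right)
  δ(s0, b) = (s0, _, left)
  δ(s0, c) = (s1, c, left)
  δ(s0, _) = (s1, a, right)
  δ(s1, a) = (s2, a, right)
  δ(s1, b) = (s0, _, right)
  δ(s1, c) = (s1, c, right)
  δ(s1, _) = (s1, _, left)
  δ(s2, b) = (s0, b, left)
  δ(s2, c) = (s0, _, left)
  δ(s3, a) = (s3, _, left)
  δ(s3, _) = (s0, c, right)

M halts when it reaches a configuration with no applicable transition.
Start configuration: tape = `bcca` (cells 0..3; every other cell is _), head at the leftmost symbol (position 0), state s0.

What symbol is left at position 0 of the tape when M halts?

s0 | _[b]cca   read b → write _, move left, go to s0
s0 | [_]_cca   read _ → write a, move right, go to s1
s1 | a[_]cca   read _ → write _, move left, go to s1
s1 | [a]_cca   read a → write a, move right, go to s2
s2 | a[_]cca
Cell 0 holds _ when M halts.

_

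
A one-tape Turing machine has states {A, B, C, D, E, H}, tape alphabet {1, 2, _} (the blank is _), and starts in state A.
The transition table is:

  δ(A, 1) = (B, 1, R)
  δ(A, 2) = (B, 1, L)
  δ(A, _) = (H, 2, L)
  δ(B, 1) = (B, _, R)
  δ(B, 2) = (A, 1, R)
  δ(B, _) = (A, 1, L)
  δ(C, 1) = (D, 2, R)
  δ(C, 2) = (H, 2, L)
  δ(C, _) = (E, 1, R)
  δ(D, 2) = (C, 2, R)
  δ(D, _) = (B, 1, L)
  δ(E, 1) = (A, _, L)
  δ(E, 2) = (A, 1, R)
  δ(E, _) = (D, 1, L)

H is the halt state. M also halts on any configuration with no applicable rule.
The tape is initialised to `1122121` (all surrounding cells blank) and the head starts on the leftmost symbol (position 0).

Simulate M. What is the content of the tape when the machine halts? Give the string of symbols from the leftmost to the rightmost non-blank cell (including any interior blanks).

state=A head=0 tape=[1]122121__   (A,1)→(B,1,R)
state=B head=1 tape=1[1]22121__   (B,1)→(B,_,R)
state=B head=2 tape=1_[2]2121__   (B,2)→(A,1,R)
state=A head=3 tape=1_1[2]121__   (A,2)→(B,1,L)
state=B head=2 tape=1_[1]1121__   (B,1)→(B,_,R)
state=B head=3 tape=1__[1]121__   (B,1)→(B,_,R)
state=B head=4 tape=1___[1]21__   (B,1)→(B,_,R)
state=B head=5 tape=1____[2]1__   (B,2)→(A,1,R)
state=A head=6 tape=1____1[1]__   (A,1)→(B,1,R)
state=B head=7 tape=1____11[_]_   (B,_)→(A,1,L)
state=A head=6 tape=1____1[1]1_   (A,1)→(B,1,R)
state=B head=7 tape=1____11[1]_   (B,1)→(B,_,R)
state=B head=8 tape=1____11_[_]   (B,_)→(A,1,L)
state=A head=7 tape=1____11[_]1   (A,_)→(H,2,L)
state=H head=6 tape=1____1[1]21
The non-blank tape span at halt is 1____1121.

1____1121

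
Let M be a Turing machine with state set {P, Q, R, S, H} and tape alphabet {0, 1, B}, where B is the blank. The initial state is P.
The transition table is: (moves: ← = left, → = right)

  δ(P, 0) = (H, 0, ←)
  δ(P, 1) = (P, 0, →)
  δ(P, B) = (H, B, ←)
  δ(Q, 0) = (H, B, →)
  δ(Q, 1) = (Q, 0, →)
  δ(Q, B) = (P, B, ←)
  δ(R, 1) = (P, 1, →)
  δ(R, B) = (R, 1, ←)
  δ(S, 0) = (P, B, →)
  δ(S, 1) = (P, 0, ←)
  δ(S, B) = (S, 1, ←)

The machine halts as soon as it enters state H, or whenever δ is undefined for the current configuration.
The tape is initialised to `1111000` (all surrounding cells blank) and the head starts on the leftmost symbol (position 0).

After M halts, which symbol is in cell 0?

state=P head=0 tape=[1]111000   (P,1)→(P,0,→)
state=P head=1 tape=0[1]11000   (P,1)→(P,0,→)
state=P head=2 tape=00[1]1000   (P,1)→(P,0,→)
state=P head=3 tape=000[1]000   (P,1)→(P,0,→)
state=P head=4 tape=0000[0]00   (P,0)→(H,0,←)
state=H head=3 tape=000[0]000
Cell 0 holds 0 when M halts.

0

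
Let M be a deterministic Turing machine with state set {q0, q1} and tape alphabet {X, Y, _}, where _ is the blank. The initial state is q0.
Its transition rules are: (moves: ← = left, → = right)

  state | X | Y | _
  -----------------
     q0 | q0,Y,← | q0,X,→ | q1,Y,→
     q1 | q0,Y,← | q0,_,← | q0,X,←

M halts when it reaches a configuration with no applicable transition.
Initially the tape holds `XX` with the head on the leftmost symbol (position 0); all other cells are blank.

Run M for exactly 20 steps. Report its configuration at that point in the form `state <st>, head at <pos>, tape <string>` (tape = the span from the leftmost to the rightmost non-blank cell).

state q1, head at 0, tape XYYYYY

state=q0 head=0 tape=__[X]X__   (q0,X)→(q0,Y,←)
state=q0 head=-1 tape=_[_]YX__   (q0,_)→(q1,Y,→)
state=q1 head=0 tape=_Y[Y]X__   (q1,Y)→(q0,_,←)
state=q0 head=-1 tape=_[Y]_X__   (q0,Y)→(q0,X,→)
state=q0 head=0 tape=_X[_]X__   (q0,_)→(q1,Y,→)
state=q1 head=1 tape=_XY[X]__   (q1,X)→(q0,Y,←)
state=q0 head=0 tape=_X[Y]Y__   (q0,Y)→(q0,X,→)
state=q0 head=1 tape=_XX[Y]__   (q0,Y)→(q0,X,→)
state=q0 head=2 tape=_XXX[_]_   (q0,_)→(q1,Y,→)
state=q1 head=3 tape=_XXXY[_]   (q1,_)→(q0,X,←)
state=q0 head=2 tape=_XXX[Y]X   (q0,Y)→(q0,X,→)
state=q0 head=3 tape=_XXXX[X]   (q0,X)→(q0,Y,←)
state=q0 head=2 tape=_XXX[X]Y   (q0,X)→(q0,Y,←)
state=q0 head=1 tape=_XX[X]YY   (q0,X)→(q0,Y,←)
state=q0 head=0 tape=_X[X]YYY   (q0,X)→(q0,Y,←)
state=q0 head=-1 tape=_[X]YYYY   (q0,X)→(q0,Y,←)
state=q0 head=-2 tape=[_]YYYYY   (q0,_)→(q1,Y,→)
state=q1 head=-1 tape=Y[Y]YYYY   (q1,Y)→(q0,_,←)
state=q0 head=-2 tape=[Y]_YYYY   (q0,Y)→(q0,X,→)
state=q0 head=-1 tape=X[_]YYYY   (q0,_)→(q1,Y,→)
state=q1 head=0 tape=XY[Y]YYY
After 20 steps: state q1, head at 0, tape XYYYYY.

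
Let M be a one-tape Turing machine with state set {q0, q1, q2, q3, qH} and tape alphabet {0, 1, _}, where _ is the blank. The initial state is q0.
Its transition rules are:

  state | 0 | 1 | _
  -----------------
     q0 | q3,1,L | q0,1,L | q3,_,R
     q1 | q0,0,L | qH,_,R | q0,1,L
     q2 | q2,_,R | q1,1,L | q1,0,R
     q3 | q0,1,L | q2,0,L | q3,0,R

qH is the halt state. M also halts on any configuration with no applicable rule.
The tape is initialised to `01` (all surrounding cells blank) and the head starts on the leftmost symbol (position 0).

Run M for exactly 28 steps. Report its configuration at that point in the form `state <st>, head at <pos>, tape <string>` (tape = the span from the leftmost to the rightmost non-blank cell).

q0 | __[0]1   read 0 → write 1, move L, go to q3
q3 | _[_]11   read _ → write 0, move R, go to q3
q3 | _0[1]1   read 1 → write 0, move L, go to q2
q2 | _[0]01   read 0 → write _, move R, go to q2
q2 | __[0]1   read 0 → write _, move R, go to q2
q2 | ___[1]   read 1 → write 1, move L, go to q1
q1 | __[_]1   read _ → write 1, move L, go to q0
q0 | _[_]11   read _ → write _, move R, go to q3
q3 | __[1]1   read 1 → write 0, move L, go to q2
q2 | _[_]01   read _ → write 0, move R, go to q1
q1 | _0[0]1   read 0 → write 0, move L, go to q0
q0 | _[0]01   read 0 → write 1, move L, go to q3
q3 | [_]101   read _ → write 0, move R, go to q3
q3 | 0[1]01   read 1 → write 0, move L, go to q2
q2 | [0]001   read 0 → write _, move R, go to q2
q2 | _[0]01   read 0 → write _, move R, go to q2
q2 | __[0]1   read 0 → write _, move R, go to q2
q2 | ___[1]   read 1 → write 1, move L, go to q1
q1 | __[_]1   read _ → write 1, move L, go to q0
q0 | _[_]11   read _ → write _, move R, go to q3
q3 | __[1]1   read 1 → write 0, move L, go to q2
q2 | _[_]01   read _ → write 0, move R, go to q1
q1 | _0[0]1   read 0 → write 0, move L, go to q0
q0 | _[0]01   read 0 → write 1, move L, go to q3
q3 | [_]101   read _ → write 0, move R, go to q3
q3 | 0[1]01   read 1 → write 0, move L, go to q2
q2 | [0]001   read 0 → write _, move R, go to q2
q2 | _[0]01   read 0 → write _, move R, go to q2
q2 | __[0]1
After 28 steps: state q2, head at 0, tape 01.

state q2, head at 0, tape 01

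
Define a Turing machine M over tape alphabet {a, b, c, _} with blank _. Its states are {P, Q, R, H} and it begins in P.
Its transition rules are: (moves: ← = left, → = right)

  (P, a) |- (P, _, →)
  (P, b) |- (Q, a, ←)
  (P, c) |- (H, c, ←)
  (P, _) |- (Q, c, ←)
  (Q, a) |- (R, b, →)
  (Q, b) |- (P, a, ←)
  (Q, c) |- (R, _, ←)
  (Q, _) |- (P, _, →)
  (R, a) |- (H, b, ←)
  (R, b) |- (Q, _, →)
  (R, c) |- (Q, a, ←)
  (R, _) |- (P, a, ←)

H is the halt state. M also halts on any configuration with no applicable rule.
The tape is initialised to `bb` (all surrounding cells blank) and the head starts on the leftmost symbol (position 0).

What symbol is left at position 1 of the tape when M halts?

P | _[b]b_   read b → write a, move ←, go to Q
Q | [_]ab_   read _ → write _, move →, go to P
P | _[a]b_   read a → write _, move →, go to P
P | __[b]_   read b → write a, move ←, go to Q
Q | _[_]a_   read _ → write _, move →, go to P
P | __[a]_   read a → write _, move →, go to P
P | ___[_]   read _ → write c, move ←, go to Q
Q | __[_]c   read _ → write _, move →, go to P
P | ___[c]   read c → write c, move ←, go to H
H | __[_]c
Cell 1 holds _ when M halts.

_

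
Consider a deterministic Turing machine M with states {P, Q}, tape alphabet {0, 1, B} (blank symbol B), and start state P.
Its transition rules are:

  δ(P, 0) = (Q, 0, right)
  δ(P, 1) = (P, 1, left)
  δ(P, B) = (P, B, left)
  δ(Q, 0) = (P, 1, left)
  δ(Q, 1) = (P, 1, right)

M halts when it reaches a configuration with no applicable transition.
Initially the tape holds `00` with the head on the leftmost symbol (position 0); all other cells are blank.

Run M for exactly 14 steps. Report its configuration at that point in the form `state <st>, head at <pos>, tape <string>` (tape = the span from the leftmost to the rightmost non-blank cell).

P | [0]0B   read 0 → write 0, move right, go to Q
Q | 0[0]B   read 0 → write 1, move left, go to P
P | [0]1B   read 0 → write 0, move right, go to Q
Q | 0[1]B   read 1 → write 1, move right, go to P
P | 01[B]   read B → write B, move left, go to P
P | 0[1]B   read 1 → write 1, move left, go to P
P | [0]1B   read 0 → write 0, move right, go to Q
Q | 0[1]B   read 1 → write 1, move right, go to P
P | 01[B]   read B → write B, move left, go to P
P | 0[1]B   read 1 → write 1, move left, go to P
P | [0]1B   read 0 → write 0, move right, go to Q
Q | 0[1]B   read 1 → write 1, move right, go to P
P | 01[B]   read B → write B, move left, go to P
P | 0[1]B   read 1 → write 1, move left, go to P
P | [0]1B
After 14 steps: state P, head at 0, tape 01.

state P, head at 0, tape 01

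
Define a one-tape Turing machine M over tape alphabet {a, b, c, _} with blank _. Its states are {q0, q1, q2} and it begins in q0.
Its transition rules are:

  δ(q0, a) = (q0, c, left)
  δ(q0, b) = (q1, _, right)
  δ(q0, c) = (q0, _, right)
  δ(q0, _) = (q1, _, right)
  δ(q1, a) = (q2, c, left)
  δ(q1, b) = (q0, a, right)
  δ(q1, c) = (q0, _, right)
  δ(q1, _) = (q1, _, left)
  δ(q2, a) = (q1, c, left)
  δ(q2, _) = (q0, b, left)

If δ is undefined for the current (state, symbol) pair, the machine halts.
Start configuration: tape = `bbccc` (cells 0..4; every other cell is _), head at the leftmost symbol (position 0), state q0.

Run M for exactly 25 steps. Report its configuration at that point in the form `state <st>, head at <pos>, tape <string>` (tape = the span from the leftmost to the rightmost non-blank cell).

q0 | __[b]bccc__   read b → write _, move right, go to q1
q1 | ___[b]ccc__   read b → write a, move right, go to q0
q0 | ___a[c]cc__   read c → write _, move right, go to q0
q0 | ___a_[c]c__   read c → write _, move right, go to q0
q0 | ___a__[c]__   read c → write _, move right, go to q0
q0 | ___a___[_]_   read _ → write _, move right, go to q1
q1 | ___a____[_]   read _ → write _, move left, go to q1
q1 | ___a___[_]_   read _ → write _, move left, go to q1
q1 | ___a__[_]__   read _ → write _, move left, go to q1
q1 | ___a_[_]___   read _ → write _, move left, go to q1
q1 | ___a[_]____   read _ → write _, move left, go to q1
q1 | ___[a]_____   read a → write c, move left, go to q2
q2 | __[_]c_____   read _ → write b, move left, go to q0
q0 | _[_]bc_____   read _ → write _, move right, go to q1
q1 | __[b]c_____   read b → write a, move right, go to q0
q0 | __a[c]_____   read c → write _, move right, go to q0
q0 | __a_[_]____   read _ → write _, move right, go to q1
q1 | __a__[_]___   read _ → write _, move left, go to q1
q1 | __a_[_]____   read _ → write _, move left, go to q1
q1 | __a[_]_____   read _ → write _, move left, go to q1
q1 | __[a]______   read a → write c, move left, go to q2
q2 | _[_]c______   read _ → write b, move left, go to q0
q0 | [_]bc______   read _ → write _, move right, go to q1
q1 | _[b]c______   read b → write a, move right, go to q0
q0 | _a[c]______   read c → write _, move right, go to q0
q0 | _a_[_]_____
After 25 steps: state q0, head at 1, tape a.

state q0, head at 1, tape a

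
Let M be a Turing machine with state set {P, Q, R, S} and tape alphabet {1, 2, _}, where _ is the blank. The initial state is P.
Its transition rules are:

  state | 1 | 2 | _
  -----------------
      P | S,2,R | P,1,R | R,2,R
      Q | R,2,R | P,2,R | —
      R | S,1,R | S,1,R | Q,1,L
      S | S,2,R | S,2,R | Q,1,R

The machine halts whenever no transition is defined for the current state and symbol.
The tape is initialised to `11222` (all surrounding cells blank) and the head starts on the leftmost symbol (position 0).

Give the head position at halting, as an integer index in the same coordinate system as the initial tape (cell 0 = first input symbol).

6

state=P head=0 tape=[1]1222__   (P,1)→(S,2,R)
state=S head=1 tape=2[1]222__   (S,1)→(S,2,R)
state=S head=2 tape=22[2]22__   (S,2)→(S,2,R)
state=S head=3 tape=222[2]2__   (S,2)→(S,2,R)
state=S head=4 tape=2222[2]__   (S,2)→(S,2,R)
state=S head=5 tape=22222[_]_   (S,_)→(Q,1,R)
state=Q head=6 tape=222221[_]
At halt the head is at cell 6.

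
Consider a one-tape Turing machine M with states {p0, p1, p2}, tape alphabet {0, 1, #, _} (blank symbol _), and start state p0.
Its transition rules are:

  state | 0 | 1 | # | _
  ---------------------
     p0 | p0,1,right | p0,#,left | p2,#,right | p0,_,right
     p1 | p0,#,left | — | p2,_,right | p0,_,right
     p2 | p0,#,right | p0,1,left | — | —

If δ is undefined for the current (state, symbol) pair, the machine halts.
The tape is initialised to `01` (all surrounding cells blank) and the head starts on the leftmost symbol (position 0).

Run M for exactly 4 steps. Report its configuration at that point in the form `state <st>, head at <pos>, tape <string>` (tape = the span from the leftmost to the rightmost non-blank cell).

state p0, head at 0, tape ##

state=p0 head=0 tape=_[0]1   (p0,0)→(p0,1,right)
state=p0 head=1 tape=_1[1]   (p0,1)→(p0,#,left)
state=p0 head=0 tape=_[1]#   (p0,1)→(p0,#,left)
state=p0 head=-1 tape=[_]##   (p0,_)→(p0,_,right)
state=p0 head=0 tape=_[#]#
After 4 steps: state p0, head at 0, tape ##.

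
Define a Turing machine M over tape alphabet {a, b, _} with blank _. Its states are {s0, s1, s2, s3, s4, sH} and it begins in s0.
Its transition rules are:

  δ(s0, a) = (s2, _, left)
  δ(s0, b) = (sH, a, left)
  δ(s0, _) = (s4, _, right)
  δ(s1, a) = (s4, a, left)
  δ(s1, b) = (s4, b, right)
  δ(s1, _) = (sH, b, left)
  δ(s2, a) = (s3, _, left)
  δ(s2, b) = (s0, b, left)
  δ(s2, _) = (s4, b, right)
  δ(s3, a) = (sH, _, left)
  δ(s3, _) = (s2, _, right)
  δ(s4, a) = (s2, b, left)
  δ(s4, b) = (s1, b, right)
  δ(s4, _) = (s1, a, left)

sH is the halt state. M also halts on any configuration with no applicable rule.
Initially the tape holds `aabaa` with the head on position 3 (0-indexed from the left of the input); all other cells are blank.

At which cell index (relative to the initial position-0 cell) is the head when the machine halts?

2

state=s0 head=3 tape=_aab[a]a   (s0,a)→(s2,_,left)
state=s2 head=2 tape=_aa[b]_a   (s2,b)→(s0,b,left)
state=s0 head=1 tape=_a[a]b_a   (s0,a)→(s2,_,left)
state=s2 head=0 tape=_[a]_b_a   (s2,a)→(s3,_,left)
state=s3 head=-1 tape=[_]__b_a   (s3,_)→(s2,_,right)
state=s2 head=0 tape=_[_]_b_a   (s2,_)→(s4,b,right)
state=s4 head=1 tape=_b[_]b_a   (s4,_)→(s1,a,left)
state=s1 head=0 tape=_[b]ab_a   (s1,b)→(s4,b,right)
state=s4 head=1 tape=_b[a]b_a   (s4,a)→(s2,b,left)
state=s2 head=0 tape=_[b]bb_a   (s2,b)→(s0,b,left)
state=s0 head=-1 tape=[_]bbb_a   (s0,_)→(s4,_,right)
state=s4 head=0 tape=_[b]bb_a   (s4,b)→(s1,b,right)
state=s1 head=1 tape=_b[b]b_a   (s1,b)→(s4,b,right)
state=s4 head=2 tape=_bb[b]_a   (s4,b)→(s1,b,right)
state=s1 head=3 tape=_bbb[_]a   (s1,_)→(sH,b,left)
state=sH head=2 tape=_bb[b]ba
At halt the head is at cell 2.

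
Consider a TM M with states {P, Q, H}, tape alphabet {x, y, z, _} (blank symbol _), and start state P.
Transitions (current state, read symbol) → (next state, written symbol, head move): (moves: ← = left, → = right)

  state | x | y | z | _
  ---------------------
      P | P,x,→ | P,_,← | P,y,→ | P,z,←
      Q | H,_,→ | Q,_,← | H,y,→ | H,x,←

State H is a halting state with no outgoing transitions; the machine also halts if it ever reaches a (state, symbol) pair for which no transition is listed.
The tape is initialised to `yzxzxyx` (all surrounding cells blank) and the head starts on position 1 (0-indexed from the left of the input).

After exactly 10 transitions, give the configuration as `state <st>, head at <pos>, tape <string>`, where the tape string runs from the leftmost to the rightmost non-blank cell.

P | y[z]xzxyx_   read z → write y, move →, go to P
P | yy[x]zxyx_   read x → write x, move →, go to P
P | yyx[z]xyx_   read z → write y, move →, go to P
P | yyxy[x]yx_   read x → write x, move →, go to P
P | yyxyx[y]x_   read y → write _, move ←, go to P
P | yyxy[x]_x_   read x → write x, move →, go to P
P | yyxyx[_]x_   read _ → write z, move ←, go to P
P | yyxy[x]zx_   read x → write x, move →, go to P
P | yyxyx[z]x_   read z → write y, move →, go to P
P | yyxyxy[x]_   read x → write x, move →, go to P
P | yyxyxyx[_]
After 10 steps: state P, head at 7, tape yyxyxyx.

state P, head at 7, tape yyxyxyx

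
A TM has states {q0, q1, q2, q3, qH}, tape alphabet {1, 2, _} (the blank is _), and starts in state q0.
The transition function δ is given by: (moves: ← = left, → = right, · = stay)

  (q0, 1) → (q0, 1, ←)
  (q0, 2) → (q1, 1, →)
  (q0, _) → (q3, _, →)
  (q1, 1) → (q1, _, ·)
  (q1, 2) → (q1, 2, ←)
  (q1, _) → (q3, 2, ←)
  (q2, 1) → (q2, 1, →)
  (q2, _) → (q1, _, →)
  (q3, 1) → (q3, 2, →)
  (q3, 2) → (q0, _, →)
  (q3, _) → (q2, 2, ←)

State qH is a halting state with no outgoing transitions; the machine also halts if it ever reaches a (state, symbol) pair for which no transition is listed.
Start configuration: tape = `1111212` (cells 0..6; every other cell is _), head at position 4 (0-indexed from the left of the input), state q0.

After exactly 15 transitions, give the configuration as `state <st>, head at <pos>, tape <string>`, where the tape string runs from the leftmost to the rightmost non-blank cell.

state q2, head at 6, tape 11112_2222

state=q0 head=4 tape=1111[2]12___   (q0,2)→(q1,1,→)
state=q1 head=5 tape=11111[1]2___   (q1,1)→(q1,_,·)
state=q1 head=5 tape=11111[_]2___   (q1,_)→(q3,2,←)
state=q3 head=4 tape=1111[1]22___   (q3,1)→(q3,2,→)
state=q3 head=5 tape=11112[2]2___   (q3,2)→(q0,_,→)
state=q0 head=6 tape=11112_[2]___   (q0,2)→(q1,1,→)
state=q1 head=7 tape=11112_1[_]__   (q1,_)→(q3,2,←)
state=q3 head=6 tape=11112_[1]2__   (q3,1)→(q3,2,→)
state=q3 head=7 tape=11112_2[2]__   (q3,2)→(q0,_,→)
state=q0 head=8 tape=11112_2_[_]_   (q0,_)→(q3,_,→)
state=q3 head=9 tape=11112_2__[_]   (q3,_)→(q2,2,←)
state=q2 head=8 tape=11112_2_[_]2   (q2,_)→(q1,_,→)
state=q1 head=9 tape=11112_2__[2]   (q1,2)→(q1,2,←)
state=q1 head=8 tape=11112_2_[_]2   (q1,_)→(q3,2,←)
state=q3 head=7 tape=11112_2[_]22   (q3,_)→(q2,2,←)
state=q2 head=6 tape=11112_[2]222
After 15 steps: state q2, head at 6, tape 11112_2222.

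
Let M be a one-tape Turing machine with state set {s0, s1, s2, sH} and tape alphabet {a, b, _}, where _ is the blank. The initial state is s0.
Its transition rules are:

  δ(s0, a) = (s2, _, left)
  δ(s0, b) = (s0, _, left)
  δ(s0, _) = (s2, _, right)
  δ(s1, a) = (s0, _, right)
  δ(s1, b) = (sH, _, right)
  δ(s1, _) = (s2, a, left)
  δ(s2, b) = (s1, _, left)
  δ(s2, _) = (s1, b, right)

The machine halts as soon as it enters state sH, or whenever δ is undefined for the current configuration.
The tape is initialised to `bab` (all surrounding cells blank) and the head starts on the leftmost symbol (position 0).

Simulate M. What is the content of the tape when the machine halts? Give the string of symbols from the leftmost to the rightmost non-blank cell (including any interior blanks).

state=s0 head=0 tape=__[b]ab_   (s0,b)→(s0,_,left)
state=s0 head=-1 tape=_[_]_ab_   (s0,_)→(s2,_,right)
state=s2 head=0 tape=__[_]ab_   (s2,_)→(s1,b,right)
state=s1 head=1 tape=__b[a]b_   (s1,a)→(s0,_,right)
state=s0 head=2 tape=__b_[b]_   (s0,b)→(s0,_,left)
state=s0 head=1 tape=__b[_]__   (s0,_)→(s2,_,right)
state=s2 head=2 tape=__b_[_]_   (s2,_)→(s1,b,right)
state=s1 head=3 tape=__b_b[_]   (s1,_)→(s2,a,left)
state=s2 head=2 tape=__b_[b]a   (s2,b)→(s1,_,left)
state=s1 head=1 tape=__b[_]_a   (s1,_)→(s2,a,left)
state=s2 head=0 tape=__[b]a_a   (s2,b)→(s1,_,left)
state=s1 head=-1 tape=_[_]_a_a   (s1,_)→(s2,a,left)
state=s2 head=-2 tape=[_]a_a_a   (s2,_)→(s1,b,right)
state=s1 head=-1 tape=b[a]_a_a   (s1,a)→(s0,_,right)
state=s0 head=0 tape=b_[_]a_a   (s0,_)→(s2,_,right)
state=s2 head=1 tape=b__[a]_a
The non-blank tape span at halt is b__a_a.

b__a_a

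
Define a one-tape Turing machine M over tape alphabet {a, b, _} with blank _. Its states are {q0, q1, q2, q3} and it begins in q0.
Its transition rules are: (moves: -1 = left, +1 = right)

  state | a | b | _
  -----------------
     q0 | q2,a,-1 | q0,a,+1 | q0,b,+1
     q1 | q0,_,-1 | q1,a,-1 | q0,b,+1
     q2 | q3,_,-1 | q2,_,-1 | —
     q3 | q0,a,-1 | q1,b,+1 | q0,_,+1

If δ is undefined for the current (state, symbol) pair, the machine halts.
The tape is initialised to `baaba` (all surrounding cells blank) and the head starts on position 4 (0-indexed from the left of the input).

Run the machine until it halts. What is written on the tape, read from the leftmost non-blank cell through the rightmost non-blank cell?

q0 | _baab[a]   read a → write a, move -1, go to q2
q2 | _baa[b]a   read b → write _, move -1, go to q2
q2 | _ba[a]_a   read a → write _, move -1, go to q3
q3 | _b[a]__a   read a → write a, move -1, go to q0
q0 | _[b]a__a   read b → write a, move +1, go to q0
q0 | _a[a]__a   read a → write a, move -1, go to q2
q2 | _[a]a__a   read a → write _, move -1, go to q3
q3 | [_]_a__a   read _ → write _, move +1, go to q0
q0 | _[_]a__a   read _ → write b, move +1, go to q0
q0 | _b[a]__a   read a → write a, move -1, go to q2
q2 | _[b]a__a   read b → write _, move -1, go to q2
q2 | [_]_a__a
The non-blank tape span at halt is a__a.

a__a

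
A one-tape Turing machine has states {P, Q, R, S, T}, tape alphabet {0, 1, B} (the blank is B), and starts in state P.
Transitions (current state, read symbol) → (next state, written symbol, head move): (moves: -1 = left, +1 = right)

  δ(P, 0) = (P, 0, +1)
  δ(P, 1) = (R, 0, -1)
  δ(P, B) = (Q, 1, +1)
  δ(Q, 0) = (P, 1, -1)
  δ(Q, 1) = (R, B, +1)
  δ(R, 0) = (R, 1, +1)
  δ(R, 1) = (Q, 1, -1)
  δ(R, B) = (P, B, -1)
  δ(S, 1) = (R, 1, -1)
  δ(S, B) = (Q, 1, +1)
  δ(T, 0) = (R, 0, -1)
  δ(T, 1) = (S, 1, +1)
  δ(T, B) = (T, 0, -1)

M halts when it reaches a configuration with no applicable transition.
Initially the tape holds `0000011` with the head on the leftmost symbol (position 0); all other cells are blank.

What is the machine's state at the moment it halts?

state=P head=0 tape=[0]000011   (P,0)→(P,0,+1)
state=P head=1 tape=0[0]00011   (P,0)→(P,0,+1)
state=P head=2 tape=00[0]0011   (P,0)→(P,0,+1)
state=P head=3 tape=000[0]011   (P,0)→(P,0,+1)
state=P head=4 tape=0000[0]11   (P,0)→(P,0,+1)
state=P head=5 tape=00000[1]1   (P,1)→(R,0,-1)
state=R head=4 tape=0000[0]01   (R,0)→(R,1,+1)
state=R head=5 tape=00001[0]1   (R,0)→(R,1,+1)
state=R head=6 tape=000011[1]   (R,1)→(Q,1,-1)
state=Q head=5 tape=00001[1]1   (Q,1)→(R,B,+1)
state=R head=6 tape=00001B[1]   (R,1)→(Q,1,-1)
state=Q head=5 tape=00001[B]1
No transition is defined for (Q, B); M halts in state Q.

Q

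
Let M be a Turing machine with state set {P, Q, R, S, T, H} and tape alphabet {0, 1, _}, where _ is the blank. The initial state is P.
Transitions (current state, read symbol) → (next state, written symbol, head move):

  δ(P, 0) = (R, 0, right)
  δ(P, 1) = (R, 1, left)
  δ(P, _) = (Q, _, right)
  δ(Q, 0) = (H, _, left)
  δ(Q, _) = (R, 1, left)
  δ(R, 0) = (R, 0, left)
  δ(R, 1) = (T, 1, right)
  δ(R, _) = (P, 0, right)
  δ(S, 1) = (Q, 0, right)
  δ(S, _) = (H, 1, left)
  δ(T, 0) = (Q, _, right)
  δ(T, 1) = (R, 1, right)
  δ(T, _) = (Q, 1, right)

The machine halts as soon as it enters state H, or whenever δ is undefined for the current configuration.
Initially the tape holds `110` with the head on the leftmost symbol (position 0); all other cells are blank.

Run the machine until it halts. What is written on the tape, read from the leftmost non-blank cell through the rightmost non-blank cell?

P | __[1]10_   read 1 → write 1, move left, go to R
R | _[_]110_   read _ → write 0, move right, go to P
P | _0[1]10_   read 1 → write 1, move left, go to R
R | _[0]110_   read 0 → write 0, move left, go to R
R | [_]0110_   read _ → write 0, move right, go to P
P | 0[0]110_   read 0 → write 0, move right, go to R
R | 00[1]10_   read 1 → write 1, move right, go to T
T | 001[1]0_   read 1 → write 1, move right, go to R
R | 0011[0]_   read 0 → write 0, move left, go to R
R | 001[1]0_   read 1 → write 1, move right, go to T
T | 0011[0]_   read 0 → write _, move right, go to Q
Q | 0011_[_]   read _ → write 1, move left, go to R
R | 0011[_]1   read _ → write 0, move right, go to P
P | 00110[1]   read 1 → write 1, move left, go to R
R | 0011[0]1   read 0 → write 0, move left, go to R
R | 001[1]01   read 1 → write 1, move right, go to T
T | 0011[0]1   read 0 → write _, move right, go to Q
Q | 0011_[1]
The non-blank tape span at halt is 0011_1.

0011_1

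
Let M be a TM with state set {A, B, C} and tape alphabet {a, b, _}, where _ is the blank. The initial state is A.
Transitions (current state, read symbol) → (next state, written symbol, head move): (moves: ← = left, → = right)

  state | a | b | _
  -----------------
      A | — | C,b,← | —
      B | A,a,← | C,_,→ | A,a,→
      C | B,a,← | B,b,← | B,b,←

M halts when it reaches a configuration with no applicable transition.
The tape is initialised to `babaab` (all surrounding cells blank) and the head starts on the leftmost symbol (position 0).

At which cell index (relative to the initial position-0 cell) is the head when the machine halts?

state=A head=0 tape=___[b]abaab   (A,b)→(C,b,←)
state=C head=-1 tape=__[_]babaab   (C,_)→(B,b,←)
state=B head=-2 tape=_[_]bbabaab   (B,_)→(A,a,→)
state=A head=-1 tape=_a[b]babaab   (A,b)→(C,b,←)
state=C head=-2 tape=_[a]bbabaab   (C,a)→(B,a,←)
state=B head=-3 tape=[_]abbabaab   (B,_)→(A,a,→)
state=A head=-2 tape=a[a]bbabaab
At halt the head is at cell -2.

-2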